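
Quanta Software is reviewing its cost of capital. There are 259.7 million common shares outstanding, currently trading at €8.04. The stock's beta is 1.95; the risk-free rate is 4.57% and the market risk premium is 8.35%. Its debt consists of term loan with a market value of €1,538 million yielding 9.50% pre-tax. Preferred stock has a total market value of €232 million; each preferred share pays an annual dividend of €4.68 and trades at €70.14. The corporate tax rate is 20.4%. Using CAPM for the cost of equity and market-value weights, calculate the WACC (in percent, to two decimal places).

Cost of equity via CAPM: Re = 4.57% + 1.95 × 8.35% = 20.8525%.
Cost of preferred: Rp = 4.68 / 70.14 = 6.6724%.
Market value of equity E = 8.04 × 259.7m = 2087.988m.
Total capital V = 2087.988 + 232 + 1538 = 3857.988.
Equity: weight = 2087.988/3857.988 = 0.5412; cost = 20.8525%.
Preferred: weight = 232/3857.988 = 0.0601; cost = 6.6724%.
Term loan: weight = 1538/3857.988 = 0.3987; after-tax cost = 9.5% × (1 − 20.4%) = 7.5620%.
WACC = 0.5412 × 20.8525% + 0.0601 × 6.6724% + 0.3987 × 7.5620% = 14.7015%.

14.70%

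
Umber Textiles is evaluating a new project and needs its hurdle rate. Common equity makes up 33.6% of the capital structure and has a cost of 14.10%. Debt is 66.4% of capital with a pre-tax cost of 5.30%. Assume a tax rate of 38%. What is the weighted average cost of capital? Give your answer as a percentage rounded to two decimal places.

After-tax cost of debt = 5.3% × (1 − 38%) = 3.2860%.
WACC = 0.336 × 14.1000% + 0.664 × 3.2860% = 6.9195%.

6.92%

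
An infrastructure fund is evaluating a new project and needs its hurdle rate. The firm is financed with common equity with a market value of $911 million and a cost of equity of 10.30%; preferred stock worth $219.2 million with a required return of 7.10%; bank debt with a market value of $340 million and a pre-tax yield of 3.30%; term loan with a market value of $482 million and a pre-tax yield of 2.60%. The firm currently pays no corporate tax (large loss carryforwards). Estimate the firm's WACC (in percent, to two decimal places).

6.82%

Total capital V = 911 + 219.2 + 340 + 482 = 1952.2.
Equity: weight = 911/1952.2 = 0.4667; cost = 10.3%.
Preferred: weight = 219.2/1952.2 = 0.1123; cost = 7.1%.
Bank debt: weight = 340/1952.2 = 0.1742; after-tax cost = 3.3% × (1 − 0%) = 3.3000%.
Term loan: weight = 482/1952.2 = 0.2469; after-tax cost = 2.6% × (1 − 0%) = 2.6000%.
WACC = 0.4667 × 10.3000% + 0.1123 × 7.1000% + 0.1742 × 3.3000% + 0.2469 × 2.6000% = 6.8204%.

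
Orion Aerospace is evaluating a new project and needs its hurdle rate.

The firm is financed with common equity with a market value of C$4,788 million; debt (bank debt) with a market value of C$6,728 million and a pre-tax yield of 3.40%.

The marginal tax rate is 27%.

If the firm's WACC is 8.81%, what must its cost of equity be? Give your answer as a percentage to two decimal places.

Total capital V = 4788 + 6728 = 11516.
Equity weight = 4788/11516 = 0.4158.
Bank debt weight = 6728/11516 = 0.5842.
Debt contribution = 0.5842 × 3.4% × (1 − 27%) = 1.4501%.
Required equity contribution = 8.81% − 1.4501% = 7.3599%.
Re = 7.3599% / 0.4158 = 17.7020%.

17.70%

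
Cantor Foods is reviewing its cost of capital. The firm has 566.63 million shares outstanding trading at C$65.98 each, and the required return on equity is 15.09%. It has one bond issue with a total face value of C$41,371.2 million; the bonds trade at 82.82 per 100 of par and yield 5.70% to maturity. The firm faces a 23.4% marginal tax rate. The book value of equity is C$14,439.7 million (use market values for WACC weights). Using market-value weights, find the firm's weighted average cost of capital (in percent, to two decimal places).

9.96%

Market value of equity E = 65.98 × 566.63m = 37386.2474m. Market value of debt D = 41371.2m × 82.82/100 = 34263.62784m.
Total capital V = 37386.2474 + 34263.62784 = 71649.87524.
Equity: weight = 37386.2474/71649.87524 = 0.5218; cost = 15.09%.
Bonds outstanding: weight = 34263.62784/71649.87524 = 0.4782; after-tax cost = 5.7% × (1 − 23.4%) = 4.3662%.
WACC = 0.5218 × 15.0900% + 0.4782 × 4.3662% = 9.9618%.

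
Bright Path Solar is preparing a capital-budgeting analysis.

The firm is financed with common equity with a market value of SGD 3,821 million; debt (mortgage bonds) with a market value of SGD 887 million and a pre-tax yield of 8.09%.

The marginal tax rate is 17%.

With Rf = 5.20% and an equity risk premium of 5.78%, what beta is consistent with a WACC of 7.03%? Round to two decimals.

Total capital V = 3821 + 887 = 4708.
Equity weight = 3821/4708 = 0.8116.
Mortgage bonds weight = 887/4708 = 0.1884.
Debt contribution = 0.1884 × 8.09% × (1 − 17%) = 1.2651%.
Required equity contribution = 7.03% − 1.2651% = 5.7649%  ⇒  Re = 7.1032%.
CAPM: 7.1032% = 5.2% + β × 5.78%  ⇒  β = 0.3293.

0.33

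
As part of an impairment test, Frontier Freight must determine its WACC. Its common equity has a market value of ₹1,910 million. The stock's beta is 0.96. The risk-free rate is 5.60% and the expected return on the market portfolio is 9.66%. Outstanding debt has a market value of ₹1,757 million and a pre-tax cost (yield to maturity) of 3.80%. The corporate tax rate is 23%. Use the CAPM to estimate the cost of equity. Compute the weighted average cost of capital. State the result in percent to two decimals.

Market risk premium = 9.66% − 5.6% = 4.06%.
Cost of equity via CAPM: Re = 5.6% + 0.96 × 4.06% = 9.4976%.
Total capital V = 1910 + 1757 = 3667.
Equity: weight = 1910/3667 = 0.5209; cost = 9.4976%.
Debt: weight = 1757/3667 = 0.4791; after-tax cost = 3.8% × (1 − 23%) = 2.9260%.
WACC = 0.5209 × 9.4976% + 0.4791 × 2.9260% = 6.3489%.

6.35%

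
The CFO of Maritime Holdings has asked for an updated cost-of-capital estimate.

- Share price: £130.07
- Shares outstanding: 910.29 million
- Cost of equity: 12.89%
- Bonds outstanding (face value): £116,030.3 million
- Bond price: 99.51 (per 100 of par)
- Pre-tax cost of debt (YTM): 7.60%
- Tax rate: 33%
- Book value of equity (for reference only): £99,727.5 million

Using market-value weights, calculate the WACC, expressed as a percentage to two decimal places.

Market value of equity E = 130.07 × 910.29m = 118401.4203m. Market value of debt D = 116030.3m × 99.51/100 = 115461.75153m.
Total capital V = 118401.4203 + 115461.75153 = 233863.17183.
Equity: weight = 118401.4203/233863.17183 = 0.5063; cost = 12.89%.
Bonds outstanding: weight = 115461.75153/233863.17183 = 0.4937; after-tax cost = 7.6% × (1 − 33%) = 5.0920%.
WACC = 0.5063 × 12.8900% + 0.4937 × 5.0920% = 9.0400%.

9.04%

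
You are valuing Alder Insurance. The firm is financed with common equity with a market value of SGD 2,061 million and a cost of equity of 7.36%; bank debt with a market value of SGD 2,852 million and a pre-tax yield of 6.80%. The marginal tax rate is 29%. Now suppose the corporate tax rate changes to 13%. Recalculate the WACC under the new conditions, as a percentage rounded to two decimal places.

6.52%

After the change:
Total capital V = 2061 + 2852 = 4913.
Equity: weight = 2061/4913 = 0.4195; cost = 7.36%.
Bank debt: weight = 2852/4913 = 0.5805; after-tax cost = 6.8% × (1 − 13%) = 5.9160%.
WACC = 0.4195 × 7.3600% + 0.5805 × 5.9160% = 6.5218%.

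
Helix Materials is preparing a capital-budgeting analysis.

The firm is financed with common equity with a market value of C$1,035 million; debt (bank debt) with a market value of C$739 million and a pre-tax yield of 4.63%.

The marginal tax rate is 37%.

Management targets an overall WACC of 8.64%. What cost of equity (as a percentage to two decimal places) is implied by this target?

12.73%

Total capital V = 1035 + 739 = 1774.
Equity weight = 1035/1774 = 0.5834.
Bank debt weight = 739/1774 = 0.4166.
Debt contribution = 0.4166 × 4.63% × (1 − 37%) = 1.2151%.
Required equity contribution = 8.64% − 1.2151% = 7.4249%.
Re = 7.4249% / 0.5834 = 12.7263%.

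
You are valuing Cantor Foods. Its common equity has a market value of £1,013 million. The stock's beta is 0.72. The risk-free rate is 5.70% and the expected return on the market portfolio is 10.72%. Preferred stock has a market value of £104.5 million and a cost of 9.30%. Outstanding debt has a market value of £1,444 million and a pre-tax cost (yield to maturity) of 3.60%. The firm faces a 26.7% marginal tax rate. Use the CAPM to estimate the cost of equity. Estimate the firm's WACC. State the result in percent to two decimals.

5.55%

Market risk premium = 10.72% − 5.7% = 5.02%.
Cost of equity via CAPM: Re = 5.7% + 0.72 × 5.02% = 9.3144%.
Total capital V = 1013 + 104.5 + 1444 = 2561.5.
Equity: weight = 1013/2561.5 = 0.3955; cost = 9.3144%.
Preferred: weight = 104.5/2561.5 = 0.0408; cost = 9.3%.
Debt: weight = 1444/2561.5 = 0.5637; after-tax cost = 3.6% × (1 − 26.7%) = 2.6388%.
WACC = 0.3955 × 9.3144% + 0.0408 × 9.3000% + 0.5637 × 2.6388% = 5.5506%.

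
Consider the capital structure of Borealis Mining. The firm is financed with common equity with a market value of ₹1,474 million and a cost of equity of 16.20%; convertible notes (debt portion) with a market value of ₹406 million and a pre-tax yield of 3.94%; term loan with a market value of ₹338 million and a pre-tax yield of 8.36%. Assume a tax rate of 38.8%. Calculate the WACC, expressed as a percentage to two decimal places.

11.99%

Total capital V = 1474 + 406 + 338 = 2218.
Equity: weight = 1474/2218 = 0.6646; cost = 16.2%.
Convertible notes (debt portion): weight = 406/2218 = 0.1830; after-tax cost = 3.94% × (1 − 38.8%) = 2.4113%.
Term loan: weight = 338/2218 = 0.1524; after-tax cost = 8.36% × (1 − 38.8%) = 5.1163%.
WACC = 0.6646 × 16.2000% + 0.1830 × 2.4113% + 0.1524 × 5.1163% = 11.9870%.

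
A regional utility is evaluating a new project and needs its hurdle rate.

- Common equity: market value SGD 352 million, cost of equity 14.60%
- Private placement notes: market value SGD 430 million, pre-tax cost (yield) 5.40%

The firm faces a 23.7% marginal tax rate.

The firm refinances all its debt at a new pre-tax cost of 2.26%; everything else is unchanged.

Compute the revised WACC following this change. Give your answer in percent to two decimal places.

After the change:
Total capital V = 352 + 430 = 782.
Equity: weight = 352/782 = 0.4501; cost = 14.6%.
Private placement notes: weight = 430/782 = 0.5499; after-tax cost = 2.26% × (1 − 23.7%) = 1.7244%.
WACC = 0.4501 × 14.6000% + 0.5499 × 1.7244% = 7.5201%.

7.52%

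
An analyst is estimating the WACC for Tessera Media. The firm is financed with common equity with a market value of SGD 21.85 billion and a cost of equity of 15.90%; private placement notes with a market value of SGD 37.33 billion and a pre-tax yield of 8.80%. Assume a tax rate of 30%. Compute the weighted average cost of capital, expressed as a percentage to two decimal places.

Total capital V = 21.85 + 37.33 = 59.18.
Equity: weight = 21.85/59.18 = 0.3692; cost = 15.9%.
Private placement notes: weight = 37.33/59.18 = 0.6308; after-tax cost = 8.8% × (1 − 30%) = 6.1600%.
WACC = 0.3692 × 15.9000% + 0.6308 × 6.1600% = 9.7561%.

9.76%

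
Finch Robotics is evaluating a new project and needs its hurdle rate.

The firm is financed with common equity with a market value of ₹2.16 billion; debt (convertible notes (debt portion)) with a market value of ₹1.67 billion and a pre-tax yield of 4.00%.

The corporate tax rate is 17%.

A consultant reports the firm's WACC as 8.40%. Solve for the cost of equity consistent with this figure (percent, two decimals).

Total capital V = 2.16 + 1.67 = 3.83.
Equity weight = 2.16/3.83 = 0.5640.
Convertible notes (debt portion) weight = 1.67/3.83 = 0.4360.
Debt contribution = 0.4360 × 4% × (1 − 17%) = 1.4476%.
Required equity contribution = 8.4% − 1.4476% = 6.9524%.
Re = 6.9524% / 0.5640 = 12.3276%.

12.33%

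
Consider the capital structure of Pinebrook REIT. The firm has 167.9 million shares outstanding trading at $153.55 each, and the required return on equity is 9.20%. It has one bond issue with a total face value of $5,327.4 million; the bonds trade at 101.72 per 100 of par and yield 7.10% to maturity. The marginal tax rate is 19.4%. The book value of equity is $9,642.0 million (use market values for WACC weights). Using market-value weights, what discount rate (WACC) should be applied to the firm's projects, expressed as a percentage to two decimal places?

Market value of equity E = 153.55 × 167.9m = 25781.045m. Market value of debt D = 5327.4m × 101.72/100 = 5419.03128m.
Total capital V = 25781.045 + 5419.03128 = 31200.07628.
Equity: weight = 25781.045/31200.07628 = 0.8263; cost = 9.2%.
Bonds outstanding: weight = 5419.03128/31200.07628 = 0.1737; after-tax cost = 7.1% × (1 − 19.4%) = 5.7226%.
WACC = 0.8263 × 9.2000% + 0.1737 × 5.7226% = 8.5960%.

8.60%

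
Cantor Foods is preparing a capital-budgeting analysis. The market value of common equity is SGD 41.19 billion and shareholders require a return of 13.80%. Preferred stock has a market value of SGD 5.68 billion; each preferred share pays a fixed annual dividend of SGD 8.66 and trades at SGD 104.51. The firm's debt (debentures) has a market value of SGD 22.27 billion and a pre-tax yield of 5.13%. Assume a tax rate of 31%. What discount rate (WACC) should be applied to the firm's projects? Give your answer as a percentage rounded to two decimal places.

Cost of preferred: Rp = 8.66 / 104.51 = 8.2863%.
Total capital V = 41.19 + 5.68 + 22.27 = 69.14.
Equity: weight = 41.19/69.14 = 0.5957; cost = 13.8%.
Preferred: weight = 5.68/69.14 = 0.0822; cost = 8.2863%.
Debentures: weight = 22.27/69.14 = 0.3221; after-tax cost = 5.13% × (1 − 31%) = 3.5397%.
WACC = 0.5957 × 13.8000% + 0.0822 × 8.2863% + 0.3221 × 3.5397% = 10.0422%.

10.04%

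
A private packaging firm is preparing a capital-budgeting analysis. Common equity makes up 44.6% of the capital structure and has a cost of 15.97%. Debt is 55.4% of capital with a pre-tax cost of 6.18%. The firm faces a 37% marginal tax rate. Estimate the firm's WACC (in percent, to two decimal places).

After-tax cost of debt = 6.18% × (1 − 37%) = 3.8934%.
WACC = 0.446 × 15.9700% + 0.554 × 3.8934% = 9.2796%.

9.28%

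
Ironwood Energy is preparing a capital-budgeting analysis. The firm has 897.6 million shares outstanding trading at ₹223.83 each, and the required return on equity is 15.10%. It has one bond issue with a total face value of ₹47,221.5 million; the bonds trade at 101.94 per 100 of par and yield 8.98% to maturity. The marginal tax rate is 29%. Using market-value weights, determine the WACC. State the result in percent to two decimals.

Market value of equity E = 223.83 × 897.6m = 200909.808m. Market value of debt D = 47221.5m × 101.94/100 = 48137.5971m.
Total capital V = 200909.808 + 48137.5971 = 249047.4051.
Equity: weight = 200909.808/249047.4051 = 0.8067; cost = 15.1%.
Bonds outstanding: weight = 48137.5971/249047.4051 = 0.1933; after-tax cost = 8.98% × (1 − 29%) = 6.3758%.
WACC = 0.8067 × 15.1000% + 0.1933 × 6.3758% = 13.4137%.

13.41%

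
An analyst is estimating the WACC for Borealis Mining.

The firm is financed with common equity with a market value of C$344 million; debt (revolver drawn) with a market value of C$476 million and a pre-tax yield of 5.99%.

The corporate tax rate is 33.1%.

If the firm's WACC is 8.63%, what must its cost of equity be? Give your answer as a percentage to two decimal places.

15.03%

Total capital V = 344 + 476 = 820.
Equity weight = 344/820 = 0.4195.
Revolver drawn weight = 476/820 = 0.5805.
Debt contribution = 0.5805 × 5.99% × (1 − 33.1%) = 2.3262%.
Required equity contribution = 8.63% − 2.3262% = 6.3038%.
Re = 6.3038% / 0.4195 = 15.0265%.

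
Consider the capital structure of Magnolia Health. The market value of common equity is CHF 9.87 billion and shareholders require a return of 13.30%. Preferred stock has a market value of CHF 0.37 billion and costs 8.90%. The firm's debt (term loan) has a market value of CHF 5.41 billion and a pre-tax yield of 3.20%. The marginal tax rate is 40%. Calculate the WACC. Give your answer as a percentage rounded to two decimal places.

9.26%

Total capital V = 9.87 + 0.37 + 5.41 = 15.65.
Equity: weight = 9.87/15.65 = 0.6307; cost = 13.3%.
Preferred: weight = 0.37/15.65 = 0.0236; cost = 8.9%.
Term loan: weight = 5.41/15.65 = 0.3457; after-tax cost = 3.2% × (1 − 40%) = 1.9200%.
WACC = 0.6307 × 13.3000% + 0.0236 × 8.9000% + 0.3457 × 1.9200% = 9.2621%.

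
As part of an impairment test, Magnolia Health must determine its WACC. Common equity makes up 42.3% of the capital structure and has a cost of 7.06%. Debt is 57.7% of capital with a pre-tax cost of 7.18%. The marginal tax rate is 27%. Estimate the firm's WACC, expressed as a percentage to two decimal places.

6.01%

After-tax cost of debt = 7.18% × (1 − 27%) = 5.2414%.
WACC = 0.423 × 7.0600% + 0.577 × 5.2414% = 6.0107%.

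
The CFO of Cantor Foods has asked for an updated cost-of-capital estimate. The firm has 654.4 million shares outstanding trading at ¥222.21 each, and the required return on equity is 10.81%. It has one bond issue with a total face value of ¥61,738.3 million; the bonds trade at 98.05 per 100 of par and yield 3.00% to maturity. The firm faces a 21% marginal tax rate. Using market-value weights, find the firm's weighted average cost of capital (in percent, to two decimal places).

8.33%

Market value of equity E = 222.21 × 654.4m = 145414.224m. Market value of debt D = 61738.3m × 98.05/100 = 60534.40315m.
Total capital V = 145414.224 + 60534.40315 = 205948.62715.
Equity: weight = 145414.224/205948.62715 = 0.7061; cost = 10.81%.
Bonds outstanding: weight = 60534.40315/205948.62715 = 0.2939; after-tax cost = 3% × (1 − 21%) = 2.3700%.
WACC = 0.7061 × 10.8100% + 0.2939 × 2.3700% = 8.3292%.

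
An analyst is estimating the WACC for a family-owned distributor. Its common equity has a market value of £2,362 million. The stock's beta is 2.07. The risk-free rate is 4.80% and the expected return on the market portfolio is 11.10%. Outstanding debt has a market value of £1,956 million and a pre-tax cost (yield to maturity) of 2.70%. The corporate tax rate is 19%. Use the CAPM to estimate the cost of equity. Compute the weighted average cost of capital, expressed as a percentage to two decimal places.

Market risk premium = 11.1% − 4.8% = 6.3%.
Cost of equity via CAPM: Re = 4.8% + 2.07 × 6.3% = 17.8410%.
Total capital V = 2362 + 1956 = 4318.
Equity: weight = 2362/4318 = 0.5470; cost = 17.841%.
Debt: weight = 1956/4318 = 0.4530; after-tax cost = 2.7% × (1 − 19%) = 2.1870%.
WACC = 0.5470 × 17.8410% + 0.4530 × 2.1870% = 10.7499%.

10.75%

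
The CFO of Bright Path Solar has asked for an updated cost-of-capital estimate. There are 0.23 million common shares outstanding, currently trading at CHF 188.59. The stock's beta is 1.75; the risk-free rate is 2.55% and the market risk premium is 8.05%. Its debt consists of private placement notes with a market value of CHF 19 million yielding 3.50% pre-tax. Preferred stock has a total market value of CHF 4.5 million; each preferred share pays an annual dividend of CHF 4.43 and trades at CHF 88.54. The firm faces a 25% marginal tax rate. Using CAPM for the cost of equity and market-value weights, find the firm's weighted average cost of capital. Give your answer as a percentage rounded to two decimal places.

Cost of equity via CAPM: Re = 2.55% + 1.75 × 8.05% = 16.6375%.
Cost of preferred: Rp = 4.43 / 88.54 = 5.0034%.
Market value of equity E = 188.59 × 0.23m = 43.3757m.
Total capital V = 43.3757 + 4.5 + 19 = 66.8757.
Equity: weight = 43.3757/66.8757 = 0.6486; cost = 16.6375%.
Preferred: weight = 4.5/66.8757 = 0.0673; cost = 5.0034%.
Private placement notes: weight = 19/66.8757 = 0.2841; after-tax cost = 3.5% × (1 − 25%) = 2.6250%.
WACC = 0.6486 × 16.6375% + 0.0673 × 5.0034% + 0.2841 × 2.6250% = 11.8736%.

11.87%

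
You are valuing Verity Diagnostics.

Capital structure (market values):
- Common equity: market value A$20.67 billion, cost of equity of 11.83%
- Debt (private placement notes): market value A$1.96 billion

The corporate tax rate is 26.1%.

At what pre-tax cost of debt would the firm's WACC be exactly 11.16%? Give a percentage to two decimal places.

5.54%

Total capital V = 20.67 + 1.96 = 22.63.
Equity weight = 20.67/22.63 = 0.9134.
Private placement notes weight = 1.96/22.63 = 0.0866.
Equity contribution = 0.9134 × 11.83% = 10.8054%.
Remaining for debt = 11.16% − 10.8054% = 0.3546%.
Rd × (1 − 26.1%) × 0.0866 = 0.3546%  ⇒  Rd = 5.5402%.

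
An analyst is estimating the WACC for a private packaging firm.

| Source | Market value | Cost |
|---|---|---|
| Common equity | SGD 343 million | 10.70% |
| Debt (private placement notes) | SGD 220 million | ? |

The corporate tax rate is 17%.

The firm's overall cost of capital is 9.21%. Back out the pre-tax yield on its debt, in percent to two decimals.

Total capital V = 343 + 220 = 563.
Equity weight = 343/563 = 0.6092.
Private placement notes weight = 220/563 = 0.3908.
Equity contribution = 0.6092 × 10.7% = 6.5188%.
Remaining for debt = 9.21% − 6.5188% = 2.6912%.
Rd × (1 − 17%) × 0.3908 = 2.6912%  ⇒  Rd = 8.2975%.

8.30%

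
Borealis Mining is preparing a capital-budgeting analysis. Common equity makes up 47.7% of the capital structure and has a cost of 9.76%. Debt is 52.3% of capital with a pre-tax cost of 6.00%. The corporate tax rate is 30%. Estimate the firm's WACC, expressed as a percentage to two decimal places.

6.85%

After-tax cost of debt = 6% × (1 − 30%) = 4.2000%.
WACC = 0.477 × 9.7600% + 0.523 × 4.2000% = 6.8521%.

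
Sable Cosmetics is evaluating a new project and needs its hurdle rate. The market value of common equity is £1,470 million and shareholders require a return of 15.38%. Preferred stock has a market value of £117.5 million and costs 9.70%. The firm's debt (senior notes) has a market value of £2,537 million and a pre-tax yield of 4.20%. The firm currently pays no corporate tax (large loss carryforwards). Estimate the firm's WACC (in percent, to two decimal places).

Total capital V = 1470 + 117.5 + 2537 = 4124.5.
Equity: weight = 1470/4124.5 = 0.3564; cost = 15.38%.
Preferred: weight = 117.5/4124.5 = 0.0285; cost = 9.7%.
Senior notes: weight = 2537/4124.5 = 0.6151; after-tax cost = 4.2% × (1 − 0%) = 4.2000%.
WACC = 0.3564 × 15.3800% + 0.0285 × 9.7000% + 0.6151 × 4.2000% = 8.3413%.

8.34%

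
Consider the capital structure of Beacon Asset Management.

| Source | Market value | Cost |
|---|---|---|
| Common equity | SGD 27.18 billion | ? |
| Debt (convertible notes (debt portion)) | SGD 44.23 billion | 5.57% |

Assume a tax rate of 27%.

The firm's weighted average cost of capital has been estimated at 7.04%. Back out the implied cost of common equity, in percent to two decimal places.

11.88%

Total capital V = 27.18 + 44.23 = 71.41.
Equity weight = 27.18/71.41 = 0.3806.
Convertible notes (debt portion) weight = 44.23/71.41 = 0.6194.
Debt contribution = 0.6194 × 5.57% × (1 − 27%) = 2.5185%.
Required equity contribution = 7.04% − 2.5185% = 4.5215%.
Re = 4.5215% / 0.3806 = 11.8794%.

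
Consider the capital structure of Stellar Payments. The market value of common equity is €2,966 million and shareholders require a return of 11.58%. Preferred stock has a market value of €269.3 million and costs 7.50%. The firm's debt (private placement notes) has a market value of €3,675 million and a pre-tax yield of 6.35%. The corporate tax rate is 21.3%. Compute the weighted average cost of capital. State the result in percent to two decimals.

Total capital V = 2966 + 269.3 + 3675 = 6910.3.
Equity: weight = 2966/6910.3 = 0.4292; cost = 11.58%.
Preferred: weight = 269.3/6910.3 = 0.0390; cost = 7.5%.
Private placement notes: weight = 3675/6910.3 = 0.5318; after-tax cost = 6.35% × (1 − 21.3%) = 4.9974%.
WACC = 0.4292 × 11.5800% + 0.0390 × 7.5000% + 0.5318 × 4.9974% = 7.9203%.

7.92%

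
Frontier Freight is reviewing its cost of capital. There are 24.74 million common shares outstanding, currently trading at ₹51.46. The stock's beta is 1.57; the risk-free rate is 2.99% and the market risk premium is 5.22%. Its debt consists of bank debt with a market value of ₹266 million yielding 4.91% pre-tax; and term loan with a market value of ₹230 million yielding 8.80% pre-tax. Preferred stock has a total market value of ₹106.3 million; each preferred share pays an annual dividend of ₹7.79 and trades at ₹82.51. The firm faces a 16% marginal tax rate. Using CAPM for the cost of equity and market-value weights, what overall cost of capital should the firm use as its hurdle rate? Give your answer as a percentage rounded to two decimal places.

9.62%

Cost of equity via CAPM: Re = 2.99% + 1.57 × 5.22% = 11.1854%.
Cost of preferred: Rp = 7.79 / 82.51 = 9.4413%.
Market value of equity E = 51.46 × 24.74m = 1273.1204m.
Total capital V = 1273.1204 + 106.3 + 266 + 230 = 1875.4204.
Equity: weight = 1273.1204/1875.4204 = 0.6788; cost = 11.1854%.
Preferred: weight = 106.3/1875.4204 = 0.0567; cost = 9.4413%.
Bank debt: weight = 266/1875.4204 = 0.1418; after-tax cost = 4.91% × (1 − 16%) = 4.1244%.
Term loan: weight = 230/1875.4204 = 0.1226; after-tax cost = 8.8% × (1 − 16%) = 7.3920%.
WACC = 0.6788 × 11.1854% + 0.0567 × 9.4413% + 0.1418 × 4.1244% + 0.1226 × 7.3920% = 9.6198%.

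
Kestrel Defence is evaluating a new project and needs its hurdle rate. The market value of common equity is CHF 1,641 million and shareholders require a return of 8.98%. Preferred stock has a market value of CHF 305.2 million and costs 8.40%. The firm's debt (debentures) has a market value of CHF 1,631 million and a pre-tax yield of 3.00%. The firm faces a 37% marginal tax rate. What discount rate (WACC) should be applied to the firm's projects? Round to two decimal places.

5.70%

Total capital V = 1641 + 305.2 + 1631 = 3577.2.
Equity: weight = 1641/3577.2 = 0.4587; cost = 8.98%.
Preferred: weight = 305.2/3577.2 = 0.0853; cost = 8.4%.
Debentures: weight = 1631/3577.2 = 0.4559; after-tax cost = 3% × (1 − 37%) = 1.8900%.
WACC = 0.4587 × 8.9800% + 0.0853 × 8.4000% + 0.4559 × 1.8900% = 5.6979%.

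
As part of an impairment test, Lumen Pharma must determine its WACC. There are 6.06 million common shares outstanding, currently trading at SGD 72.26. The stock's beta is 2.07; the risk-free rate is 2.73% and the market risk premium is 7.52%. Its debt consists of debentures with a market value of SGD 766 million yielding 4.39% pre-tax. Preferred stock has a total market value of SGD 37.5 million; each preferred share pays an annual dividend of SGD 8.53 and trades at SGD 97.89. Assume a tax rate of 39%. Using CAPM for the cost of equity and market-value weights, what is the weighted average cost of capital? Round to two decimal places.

Cost of equity via CAPM: Re = 2.73% + 2.07 × 7.52% = 18.2964%.
Cost of preferred: Rp = 8.53 / 97.89 = 8.7139%.
Market value of equity E = 72.26 × 6.06m = 437.8956m.
Total capital V = 437.8956 + 37.5 + 766 = 1241.3956.
Equity: weight = 437.8956/1241.3956 = 0.3527; cost = 18.2964%.
Preferred: weight = 37.5/1241.3956 = 0.0302; cost = 8.7139%.
Debentures: weight = 766/1241.3956 = 0.6170; after-tax cost = 4.39% × (1 − 39%) = 2.6779%.
WACC = 0.3527 × 18.2964% + 0.0302 × 8.7139% + 0.6170 × 2.6779% = 8.3696%.

8.37%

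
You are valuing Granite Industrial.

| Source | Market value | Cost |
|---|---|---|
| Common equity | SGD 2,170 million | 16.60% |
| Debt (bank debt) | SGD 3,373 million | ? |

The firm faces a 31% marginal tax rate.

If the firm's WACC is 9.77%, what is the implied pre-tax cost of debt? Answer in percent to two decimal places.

Total capital V = 2170 + 3373 = 5543.
Equity weight = 2170/5543 = 0.3915.
Bank debt weight = 3373/5543 = 0.6085.
Equity contribution = 0.3915 × 16.6% = 6.4986%.
Remaining for debt = 9.77% − 6.4986% = 3.2714%.
Rd × (1 − 31%) × 0.6085 = 3.2714%  ⇒  Rd = 7.7912%.

7.79%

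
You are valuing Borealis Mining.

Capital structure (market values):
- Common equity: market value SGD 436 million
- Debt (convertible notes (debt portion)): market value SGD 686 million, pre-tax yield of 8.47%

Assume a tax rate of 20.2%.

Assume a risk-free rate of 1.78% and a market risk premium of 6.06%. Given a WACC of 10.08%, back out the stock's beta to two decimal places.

2.23

Total capital V = 436 + 686 = 1122.
Equity weight = 436/1122 = 0.3886.
Convertible notes (debt portion) weight = 686/1122 = 0.6114.
Debt contribution = 0.6114 × 8.47% × (1 − 20.2%) = 4.1325%.
Required equity contribution = 10.08% − 4.1325% = 5.9475%  ⇒  Re = 15.3051%.
CAPM: 15.3051% = 1.78% + β × 6.06%  ⇒  β = 2.2319.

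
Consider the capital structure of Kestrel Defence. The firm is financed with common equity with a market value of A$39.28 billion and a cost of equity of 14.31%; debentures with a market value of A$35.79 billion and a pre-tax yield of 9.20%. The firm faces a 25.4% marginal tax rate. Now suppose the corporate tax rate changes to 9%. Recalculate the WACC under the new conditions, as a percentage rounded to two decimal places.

After the change:
Total capital V = 39.28 + 35.79 = 75.07.
Equity: weight = 39.28/75.07 = 0.5232; cost = 14.31%.
Debentures: weight = 35.79/75.07 = 0.4768; after-tax cost = 9.2% × (1 − 9%) = 8.3720%.
WACC = 0.5232 × 14.3100% + 0.4768 × 8.3720% = 11.4790%.

11.48%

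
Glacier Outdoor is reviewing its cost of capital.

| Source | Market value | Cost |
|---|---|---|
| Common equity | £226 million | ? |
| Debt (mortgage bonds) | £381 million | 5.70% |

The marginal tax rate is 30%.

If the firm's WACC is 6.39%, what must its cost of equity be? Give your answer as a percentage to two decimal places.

Total capital V = 226 + 381 = 607.
Equity weight = 226/607 = 0.3723.
Mortgage bonds weight = 381/607 = 0.6277.
Debt contribution = 0.6277 × 5.7% × (1 − 30%) = 2.5044%.
Required equity contribution = 6.39% − 2.5044% = 3.8856%.
Re = 3.8856% / 0.3723 = 10.4360%.

10.44%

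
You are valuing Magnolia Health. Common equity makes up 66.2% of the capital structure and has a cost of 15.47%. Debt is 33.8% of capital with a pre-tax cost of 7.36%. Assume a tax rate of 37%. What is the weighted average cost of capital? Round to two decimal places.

After-tax cost of debt = 7.36% × (1 − 37%) = 4.6368%.
WACC = 0.662 × 15.4700% + 0.338 × 4.6368% = 11.8084%.

11.81%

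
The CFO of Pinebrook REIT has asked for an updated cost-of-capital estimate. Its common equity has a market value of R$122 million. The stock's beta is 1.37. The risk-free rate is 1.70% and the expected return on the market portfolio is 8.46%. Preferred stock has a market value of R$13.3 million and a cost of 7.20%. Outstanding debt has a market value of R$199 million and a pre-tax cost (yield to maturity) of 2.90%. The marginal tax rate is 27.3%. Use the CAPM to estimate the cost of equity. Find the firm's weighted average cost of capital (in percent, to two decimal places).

Market risk premium = 8.46% − 1.7% = 6.76%.
Cost of equity via CAPM: Re = 1.7% + 1.37 × 6.76% = 10.9612%.
Total capital V = 122 + 13.3 + 199 = 334.3.
Equity: weight = 122/334.3 = 0.3649; cost = 10.9612%.
Preferred: weight = 13.3/334.3 = 0.0398; cost = 7.2%.
Debt: weight = 199/334.3 = 0.5953; after-tax cost = 2.9% × (1 − 27.3%) = 2.1083%.
WACC = 0.3649 × 10.9612% + 0.0398 × 7.2000% + 0.5953 × 2.1083% = 5.5417%.

5.54%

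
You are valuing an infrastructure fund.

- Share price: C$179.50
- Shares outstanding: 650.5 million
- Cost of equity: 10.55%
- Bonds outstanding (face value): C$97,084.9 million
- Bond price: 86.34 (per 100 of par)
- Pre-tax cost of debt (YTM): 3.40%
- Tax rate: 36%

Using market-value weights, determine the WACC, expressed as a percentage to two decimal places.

7.05%

Market value of equity E = 179.5 × 650.5m = 116764.75m. Market value of debt D = 97084.9m × 86.34/100 = 83823.10266m.
Total capital V = 116764.75 + 83823.10266 = 200587.85266.
Equity: weight = 116764.75/200587.85266 = 0.5821; cost = 10.55%.
Bonds outstanding: weight = 83823.10266/200587.85266 = 0.4179; after-tax cost = 3.4% × (1 − 36%) = 2.1760%.
WACC = 0.5821 × 10.5500% + 0.4179 × 2.1760% = 7.0506%.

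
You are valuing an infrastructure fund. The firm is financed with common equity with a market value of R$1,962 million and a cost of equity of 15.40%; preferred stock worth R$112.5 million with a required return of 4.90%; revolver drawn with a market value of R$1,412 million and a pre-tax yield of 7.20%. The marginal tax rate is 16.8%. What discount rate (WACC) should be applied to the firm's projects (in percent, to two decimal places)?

11.25%

Total capital V = 1962 + 112.5 + 1412 = 3486.5.
Equity: weight = 1962/3486.5 = 0.5627; cost = 15.4%.
Preferred: weight = 112.5/3486.5 = 0.0323; cost = 4.9%.
Revolver drawn: weight = 1412/3486.5 = 0.4050; after-tax cost = 7.2% × (1 − 16.8%) = 5.9904%.
WACC = 0.5627 × 15.4000% + 0.0323 × 4.9000% + 0.4050 × 5.9904% = 11.2504%.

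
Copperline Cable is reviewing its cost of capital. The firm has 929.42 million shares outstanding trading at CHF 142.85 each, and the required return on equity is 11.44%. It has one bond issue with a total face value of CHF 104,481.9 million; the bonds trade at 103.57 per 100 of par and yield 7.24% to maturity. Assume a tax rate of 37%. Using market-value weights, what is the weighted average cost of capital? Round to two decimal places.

Market value of equity E = 142.85 × 929.42m = 132767.647m. Market value of debt D = 104481.9m × 103.57/100 = 108211.90383m.
Total capital V = 132767.647 + 108211.90383 = 240979.55083.
Equity: weight = 132767.647/240979.55083 = 0.5509; cost = 11.44%.
Bonds outstanding: weight = 108211.90383/240979.55083 = 0.4491; after-tax cost = 7.24% × (1 − 37%) = 4.5612%.
WACC = 0.5509 × 11.4400% + 0.4491 × 4.5612% = 8.3511%.

8.35%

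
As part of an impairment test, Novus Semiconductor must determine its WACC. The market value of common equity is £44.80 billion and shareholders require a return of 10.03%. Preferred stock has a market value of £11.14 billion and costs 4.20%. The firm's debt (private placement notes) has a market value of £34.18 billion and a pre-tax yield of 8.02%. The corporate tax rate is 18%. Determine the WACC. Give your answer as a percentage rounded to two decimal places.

Total capital V = 44.8 + 11.14 + 34.18 = 90.12.
Equity: weight = 44.8/90.12 = 0.4971; cost = 10.03%.
Preferred: weight = 11.14/90.12 = 0.1236; cost = 4.2%.
Private placement notes: weight = 34.18/90.12 = 0.3793; after-tax cost = 8.02% × (1 − 18%) = 6.5764%.
WACC = 0.4971 × 10.0300% + 0.1236 × 4.2000% + 0.3793 × 6.5764% = 7.9995%.

8.00%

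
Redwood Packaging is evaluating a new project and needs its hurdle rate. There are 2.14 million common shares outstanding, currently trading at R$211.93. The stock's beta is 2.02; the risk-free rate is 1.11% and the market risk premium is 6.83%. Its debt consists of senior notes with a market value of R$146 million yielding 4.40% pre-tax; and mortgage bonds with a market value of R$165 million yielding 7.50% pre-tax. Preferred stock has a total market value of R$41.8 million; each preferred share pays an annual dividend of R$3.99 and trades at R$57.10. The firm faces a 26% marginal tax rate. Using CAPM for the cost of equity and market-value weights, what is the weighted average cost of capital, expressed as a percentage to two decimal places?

10.47%

Cost of equity via CAPM: Re = 1.11% + 2.02 × 6.83% = 14.9066%.
Cost of preferred: Rp = 3.99 / 57.1 = 6.9877%.
Market value of equity E = 211.93 × 2.14m = 453.5302m.
Total capital V = 453.5302 + 41.8 + 146 + 165 = 806.3302.
Equity: weight = 453.5302/806.3302 = 0.5625; cost = 14.9066%.
Preferred: weight = 41.8/806.3302 = 0.0518; cost = 6.9877%.
Senior notes: weight = 146/806.3302 = 0.1811; after-tax cost = 4.4% × (1 − 26%) = 3.2560%.
Mortgage bonds: weight = 165/806.3302 = 0.2046; after-tax cost = 7.5% × (1 − 26%) = 5.5500%.
WACC = 0.5625 × 14.9066% + 0.0518 × 6.9877% + 0.1811 × 3.2560% + 0.2046 × 5.5500% = 10.4719%.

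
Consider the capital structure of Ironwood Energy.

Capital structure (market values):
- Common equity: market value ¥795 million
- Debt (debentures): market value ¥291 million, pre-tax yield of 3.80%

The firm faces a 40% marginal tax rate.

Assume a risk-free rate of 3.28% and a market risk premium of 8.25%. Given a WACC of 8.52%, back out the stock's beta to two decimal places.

Total capital V = 795 + 291 = 1086.
Equity weight = 795/1086 = 0.7320.
Debentures weight = 291/1086 = 0.2680.
Debt contribution = 0.2680 × 3.8% × (1 − 40%) = 0.6109%.
Required equity contribution = 8.52% − 0.6109% = 7.9091%  ⇒  Re = 10.8041%.
CAPM: 10.8041% = 3.28% + β × 8.25%  ⇒  β = 0.9120.

0.91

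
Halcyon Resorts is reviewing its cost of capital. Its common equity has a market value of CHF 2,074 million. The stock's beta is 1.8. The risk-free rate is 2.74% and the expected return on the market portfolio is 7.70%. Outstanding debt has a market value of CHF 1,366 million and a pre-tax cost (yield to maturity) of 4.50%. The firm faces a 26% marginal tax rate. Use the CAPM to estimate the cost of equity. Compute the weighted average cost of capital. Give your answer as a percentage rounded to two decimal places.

Market risk premium = 7.7% − 2.74% = 4.96%.
Cost of equity via CAPM: Re = 2.74% + 1.8 × 4.96% = 11.6680%.
Total capital V = 2074 + 1366 = 3440.
Equity: weight = 2074/3440 = 0.6029; cost = 11.668%.
Debt: weight = 1366/3440 = 0.3971; after-tax cost = 4.5% × (1 − 26%) = 3.3300%.
WACC = 0.6029 × 11.6680% + 0.3971 × 3.3300% = 8.3570%.

8.36%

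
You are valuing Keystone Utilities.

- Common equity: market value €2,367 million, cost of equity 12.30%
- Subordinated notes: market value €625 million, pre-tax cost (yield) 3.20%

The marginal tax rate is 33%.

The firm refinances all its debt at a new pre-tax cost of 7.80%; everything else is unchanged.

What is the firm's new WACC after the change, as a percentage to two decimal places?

After the change:
Total capital V = 2367 + 625 = 2992.
Equity: weight = 2367/2992 = 0.7911; cost = 12.3%.
Subordinated notes: weight = 625/2992 = 0.2089; after-tax cost = 7.8% × (1 − 33%) = 5.2260%.
WACC = 0.7911 × 12.3000% + 0.2089 × 5.2260% = 10.8223%.

10.82%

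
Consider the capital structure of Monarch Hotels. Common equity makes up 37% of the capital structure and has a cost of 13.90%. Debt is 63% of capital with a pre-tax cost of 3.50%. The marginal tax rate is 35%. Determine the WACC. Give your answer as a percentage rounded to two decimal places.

After-tax cost of debt = 3.5% × (1 − 35%) = 2.2750%.
WACC = 0.370 × 13.9000% + 0.630 × 2.2750% = 6.5762%.

6.58%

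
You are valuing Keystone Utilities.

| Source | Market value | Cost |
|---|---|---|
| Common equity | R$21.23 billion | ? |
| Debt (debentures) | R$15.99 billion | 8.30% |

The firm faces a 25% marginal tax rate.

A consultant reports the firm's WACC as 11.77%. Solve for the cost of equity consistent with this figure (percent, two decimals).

15.95%

Total capital V = 21.23 + 15.99 = 37.22.
Equity weight = 21.23/37.22 = 0.5704.
Debentures weight = 15.99/37.22 = 0.4296.
Debt contribution = 0.4296 × 8.3% × (1 − 25%) = 2.6743%.
Required equity contribution = 11.77% − 2.6743% = 9.0957%.
Re = 9.0957% / 0.5704 = 15.9464%.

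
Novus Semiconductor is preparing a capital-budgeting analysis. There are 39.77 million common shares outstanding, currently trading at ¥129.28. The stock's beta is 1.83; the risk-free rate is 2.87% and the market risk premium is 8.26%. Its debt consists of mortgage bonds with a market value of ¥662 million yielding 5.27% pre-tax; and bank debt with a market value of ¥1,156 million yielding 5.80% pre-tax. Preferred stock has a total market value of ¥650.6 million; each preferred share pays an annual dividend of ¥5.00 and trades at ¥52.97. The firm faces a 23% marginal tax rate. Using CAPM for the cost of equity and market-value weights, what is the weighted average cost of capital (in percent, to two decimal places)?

Cost of equity via CAPM: Re = 2.87% + 1.83 × 8.26% = 17.9858%.
Cost of preferred: Rp = 5.0 / 52.97 = 9.4393%.
Market value of equity E = 129.28 × 39.77m = 5141.4656m.
Total capital V = 5141.4656 + 650.6 + 662 + 1156 = 7610.0656.
Equity: weight = 5141.4656/7610.0656 = 0.6756; cost = 17.9858%.
Preferred: weight = 650.6/7610.0656 = 0.0855; cost = 9.4393%.
Mortgage bonds: weight = 662/7610.0656 = 0.0870; after-tax cost = 5.27% × (1 − 23%) = 4.0579%.
Bank debt: weight = 1156/7610.0656 = 0.1519; after-tax cost = 5.8% × (1 − 23%) = 4.4660%.
WACC = 0.6756 × 17.9858% + 0.0855 × 9.4393% + 0.0870 × 4.0579% + 0.1519 × 4.4660% = 13.9898%.

13.99%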